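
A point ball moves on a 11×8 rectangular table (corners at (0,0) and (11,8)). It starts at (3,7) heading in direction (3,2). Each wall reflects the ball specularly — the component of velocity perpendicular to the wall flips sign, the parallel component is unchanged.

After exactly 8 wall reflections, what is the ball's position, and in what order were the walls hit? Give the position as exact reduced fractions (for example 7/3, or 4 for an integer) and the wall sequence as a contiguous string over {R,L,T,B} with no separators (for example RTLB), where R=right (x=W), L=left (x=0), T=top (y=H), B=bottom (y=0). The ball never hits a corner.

Final position: (0,7/3)
Wall sequence: TRBLTRBL

1. t=1/2 → T at (9/2,8); v=(3,-2)
2. t=13/6 → R at (11,11/3); v=(-3,-2)
3. t=11/6 → B at (11/2,0); v=(-3,2)
4. t=11/6 → L at (0,11/3); v=(3,2)
5. t=13/6 → T at (13/2,8); v=(3,-2)
6. t=3/2 → R at (11,5); v=(-3,-2)
7. t=5/2 → B at (7/2,0); v=(-3,2)
8. t=7/6 → L at (0,7/3); v=(3,2)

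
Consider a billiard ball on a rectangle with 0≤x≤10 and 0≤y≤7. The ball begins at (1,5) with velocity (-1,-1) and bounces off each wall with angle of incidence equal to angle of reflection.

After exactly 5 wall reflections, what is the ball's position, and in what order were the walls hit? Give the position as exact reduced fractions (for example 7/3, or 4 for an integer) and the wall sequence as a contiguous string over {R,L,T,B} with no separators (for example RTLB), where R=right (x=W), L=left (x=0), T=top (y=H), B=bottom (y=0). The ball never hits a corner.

1. t=1 → L at (0,4); v=(1,-1)
2. t=4 → B at (4,0); v=(1,1)
3. t=6 → R at (10,6); v=(-1,1)
4. t=1 → T at (9,7); v=(-1,-1)
5. t=7 → B at (2,0); v=(-1,1)

Final position: (2,0)
Wall sequence: LBRTB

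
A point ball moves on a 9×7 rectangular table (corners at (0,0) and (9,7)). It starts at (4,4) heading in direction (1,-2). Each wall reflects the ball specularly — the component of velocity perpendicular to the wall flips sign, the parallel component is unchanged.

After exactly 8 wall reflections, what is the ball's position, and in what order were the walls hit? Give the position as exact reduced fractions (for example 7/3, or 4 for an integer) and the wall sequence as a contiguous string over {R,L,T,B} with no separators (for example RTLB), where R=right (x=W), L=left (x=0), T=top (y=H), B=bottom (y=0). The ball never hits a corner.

Final position: (11/2,7)
Wall sequence: BRTBTLBT

1. t=2 → B at (6,0); v=(1,2)
2. t=3 → R at (9,6); v=(-1,2)
3. t=1/2 → T at (17/2,7); v=(-1,-2)
4. t=7/2 → B at (5,0); v=(-1,2)
5. t=7/2 → T at (3/2,7); v=(-1,-2)
6. t=3/2 → L at (0,4); v=(1,-2)
7. t=2 → B at (2,0); v=(1,2)
8. t=7/2 → T at (11/2,7); v=(1,-2)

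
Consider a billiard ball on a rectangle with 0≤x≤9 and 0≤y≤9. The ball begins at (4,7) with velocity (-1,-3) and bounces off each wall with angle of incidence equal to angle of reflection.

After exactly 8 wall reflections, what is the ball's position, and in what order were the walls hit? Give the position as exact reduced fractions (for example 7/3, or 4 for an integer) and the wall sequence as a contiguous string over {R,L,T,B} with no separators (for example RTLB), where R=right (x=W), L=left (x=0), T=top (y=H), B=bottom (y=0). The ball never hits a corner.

Final position: (14/3,9)
Wall sequence: BLTBTRBT

1. t=7/3 → B at (5/3,0); v=(-1,3)
2. t=5/3 → L at (0,5); v=(1,3)
3. t=4/3 → T at (4/3,9); v=(1,-3)
4. t=3 → B at (13/3,0); v=(1,3)
5. t=3 → T at (22/3,9); v=(1,-3)
6. t=5/3 → R at (9,4); v=(-1,-3)
7. t=4/3 → B at (23/3,0); v=(-1,3)
8. t=3 → T at (14/3,9); v=(-1,-3)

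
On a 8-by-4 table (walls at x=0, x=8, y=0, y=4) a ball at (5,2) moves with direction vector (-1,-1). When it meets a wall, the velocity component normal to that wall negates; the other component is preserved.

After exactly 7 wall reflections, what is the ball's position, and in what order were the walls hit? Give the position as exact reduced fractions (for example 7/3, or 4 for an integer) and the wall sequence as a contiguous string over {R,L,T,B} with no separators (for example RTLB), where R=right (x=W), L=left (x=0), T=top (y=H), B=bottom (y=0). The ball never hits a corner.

1. t=2 → B at (3,0); v=(-1,1)
2. t=3 → L at (0,3); v=(1,1)
3. t=1 → T at (1,4); v=(1,-1)
4. t=4 → B at (5,0); v=(1,1)
5. t=3 → R at (8,3); v=(-1,1)
6. t=1 → T at (7,4); v=(-1,-1)
7. t=4 → B at (3,0); v=(-1,1)

Final position: (3,0)
Wall sequence: BLTBRTB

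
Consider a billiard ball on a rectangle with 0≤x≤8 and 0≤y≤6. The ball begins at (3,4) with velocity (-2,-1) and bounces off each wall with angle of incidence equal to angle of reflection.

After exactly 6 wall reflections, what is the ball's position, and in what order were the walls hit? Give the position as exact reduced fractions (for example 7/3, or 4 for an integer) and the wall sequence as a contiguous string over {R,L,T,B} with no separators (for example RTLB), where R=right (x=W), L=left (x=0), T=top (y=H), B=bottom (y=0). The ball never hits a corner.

Final position: (8,5/2)
Wall sequence: LBRLTR

1. t=3/2 → L at (0,5/2); v=(2,-1)
2. t=5/2 → B at (5,0); v=(2,1)
3. t=3/2 → R at (8,3/2); v=(-2,1)
4. t=4 → L at (0,11/2); v=(2,1)
5. t=1/2 → T at (1,6); v=(2,-1)
6. t=7/2 → R at (8,5/2); v=(-2,-1)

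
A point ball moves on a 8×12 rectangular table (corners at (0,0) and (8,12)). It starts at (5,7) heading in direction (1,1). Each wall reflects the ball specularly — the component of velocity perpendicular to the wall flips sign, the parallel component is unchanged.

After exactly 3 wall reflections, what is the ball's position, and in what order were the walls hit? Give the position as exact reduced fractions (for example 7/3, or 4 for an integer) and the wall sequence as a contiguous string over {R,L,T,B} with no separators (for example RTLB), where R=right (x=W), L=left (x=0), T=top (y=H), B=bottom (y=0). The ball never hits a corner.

1. t=3 → R at (8,10); v=(-1,1)
2. t=2 → T at (6,12); v=(-1,-1)
3. t=6 → L at (0,6); v=(1,-1)

Final position: (0,6)
Wall sequence: RTL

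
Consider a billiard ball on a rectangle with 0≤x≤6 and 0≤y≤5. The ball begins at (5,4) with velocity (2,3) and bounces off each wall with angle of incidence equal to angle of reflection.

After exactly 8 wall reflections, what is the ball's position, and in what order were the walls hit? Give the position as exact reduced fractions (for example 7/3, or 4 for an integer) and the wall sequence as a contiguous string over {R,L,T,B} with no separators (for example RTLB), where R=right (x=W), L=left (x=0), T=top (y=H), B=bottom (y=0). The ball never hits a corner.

Final position: (5,5)
Wall sequence: TRBLTBRT

1. t=1/3 → T at (17/3,5); v=(2,-3)
2. t=1/6 → R at (6,9/2); v=(-2,-3)
3. t=3/2 → B at (3,0); v=(-2,3)
4. t=3/2 → L at (0,9/2); v=(2,3)
5. t=1/6 → T at (1/3,5); v=(2,-3)
6. t=5/3 → B at (11/3,0); v=(2,3)
7. t=7/6 → R at (6,7/2); v=(-2,3)
8. t=1/2 → T at (5,5); v=(-2,-3)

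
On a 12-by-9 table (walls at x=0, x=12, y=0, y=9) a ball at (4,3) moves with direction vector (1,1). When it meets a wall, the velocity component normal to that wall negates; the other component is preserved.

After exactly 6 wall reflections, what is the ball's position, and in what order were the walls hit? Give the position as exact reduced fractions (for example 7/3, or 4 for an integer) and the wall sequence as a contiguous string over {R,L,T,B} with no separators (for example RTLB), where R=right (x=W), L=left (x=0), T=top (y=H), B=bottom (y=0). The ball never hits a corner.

Final position: (12,1)
Wall sequence: TRBLTR

1. t=6 → T at (10,9); v=(1,-1)
2. t=2 → R at (12,7); v=(-1,-1)
3. t=7 → B at (5,0); v=(-1,1)
4. t=5 → L at (0,5); v=(1,1)
5. t=4 → T at (4,9); v=(1,-1)
6. t=8 → R at (12,1); v=(-1,-1)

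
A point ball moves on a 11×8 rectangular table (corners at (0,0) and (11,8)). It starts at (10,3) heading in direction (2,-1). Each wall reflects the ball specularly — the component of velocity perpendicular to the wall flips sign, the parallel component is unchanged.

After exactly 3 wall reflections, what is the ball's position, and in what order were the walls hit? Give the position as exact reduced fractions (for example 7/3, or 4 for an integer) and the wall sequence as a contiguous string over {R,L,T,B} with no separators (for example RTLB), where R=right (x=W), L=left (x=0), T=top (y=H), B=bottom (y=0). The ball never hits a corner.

Final position: (0,3)
Wall sequence: RBL

1. t=1/2 → R at (11,5/2); v=(-2,-1)
2. t=5/2 → B at (6,0); v=(-2,1)
3. t=3 → L at (0,3); v=(2,1)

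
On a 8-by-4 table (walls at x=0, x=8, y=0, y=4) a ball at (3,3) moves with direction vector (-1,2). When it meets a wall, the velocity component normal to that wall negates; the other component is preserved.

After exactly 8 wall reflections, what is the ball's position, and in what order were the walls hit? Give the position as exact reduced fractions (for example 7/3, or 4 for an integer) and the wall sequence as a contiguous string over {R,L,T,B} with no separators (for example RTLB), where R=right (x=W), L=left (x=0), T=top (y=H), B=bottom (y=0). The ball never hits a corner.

Final position: (8,1)
Wall sequence: TBLTBTBR

1. t=1/2 → T at (5/2,4); v=(-1,-2)
2. t=2 → B at (1/2,0); v=(-1,2)
3. t=1/2 → L at (0,1); v=(1,2)
4. t=3/2 → T at (3/2,4); v=(1,-2)
5. t=2 → B at (7/2,0); v=(1,2)
6. t=2 → T at (11/2,4); v=(1,-2)
7. t=2 → B at (15/2,0); v=(1,2)
8. t=1/2 → R at (8,1); v=(-1,2)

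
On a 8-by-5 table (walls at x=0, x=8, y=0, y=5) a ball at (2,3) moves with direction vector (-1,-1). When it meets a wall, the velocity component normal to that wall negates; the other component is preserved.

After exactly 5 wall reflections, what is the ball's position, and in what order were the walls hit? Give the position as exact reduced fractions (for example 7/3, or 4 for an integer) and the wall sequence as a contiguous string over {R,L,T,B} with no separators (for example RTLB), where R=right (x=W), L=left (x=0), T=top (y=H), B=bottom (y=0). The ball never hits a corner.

Final position: (5,0)
Wall sequence: LBTRB

1. t=2 → L at (0,1); v=(1,-1)
2. t=1 → B at (1,0); v=(1,1)
3. t=5 → T at (6,5); v=(1,-1)
4. t=2 → R at (8,3); v=(-1,-1)
5. t=3 → B at (5,0); v=(-1,1)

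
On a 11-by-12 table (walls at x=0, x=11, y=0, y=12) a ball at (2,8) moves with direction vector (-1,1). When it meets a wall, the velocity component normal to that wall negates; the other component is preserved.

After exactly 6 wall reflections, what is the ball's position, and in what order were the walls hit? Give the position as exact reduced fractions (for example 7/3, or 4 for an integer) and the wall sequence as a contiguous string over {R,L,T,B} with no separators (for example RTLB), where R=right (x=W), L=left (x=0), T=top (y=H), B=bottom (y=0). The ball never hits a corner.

1. t=2 → L at (0,10); v=(1,1)
2. t=2 → T at (2,12); v=(1,-1)
3. t=9 → R at (11,3); v=(-1,-1)
4. t=3 → B at (8,0); v=(-1,1)
5. t=8 → L at (0,8); v=(1,1)
6. t=4 → T at (4,12); v=(1,-1)

Final position: (4,12)
Wall sequence: LTRBLT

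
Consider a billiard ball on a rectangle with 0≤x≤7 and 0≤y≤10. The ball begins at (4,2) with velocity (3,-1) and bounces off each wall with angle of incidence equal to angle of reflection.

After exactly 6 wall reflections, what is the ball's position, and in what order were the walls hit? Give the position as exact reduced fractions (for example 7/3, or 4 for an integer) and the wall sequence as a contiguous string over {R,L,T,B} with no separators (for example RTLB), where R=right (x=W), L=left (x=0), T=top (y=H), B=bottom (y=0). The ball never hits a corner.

1. t=1 → R at (7,1); v=(-3,-1)
2. t=1 → B at (4,0); v=(-3,1)
3. t=4/3 → L at (0,4/3); v=(3,1)
4. t=7/3 → R at (7,11/3); v=(-3,1)
5. t=7/3 → L at (0,6); v=(3,1)
6. t=7/3 → R at (7,25/3); v=(-3,1)

Final position: (7,25/3)
Wall sequence: RBLRLR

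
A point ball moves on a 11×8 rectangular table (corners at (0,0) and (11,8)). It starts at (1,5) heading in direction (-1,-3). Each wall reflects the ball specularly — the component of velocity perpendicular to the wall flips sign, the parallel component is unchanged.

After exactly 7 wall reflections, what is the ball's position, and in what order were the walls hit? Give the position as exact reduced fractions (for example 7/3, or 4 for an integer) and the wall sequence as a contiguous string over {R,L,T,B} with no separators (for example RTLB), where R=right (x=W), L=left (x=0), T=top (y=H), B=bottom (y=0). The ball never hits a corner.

1. t=1 → L at (0,2); v=(1,-3)
2. t=2/3 → B at (2/3,0); v=(1,3)
3. t=8/3 → T at (10/3,8); v=(1,-3)
4. t=8/3 → B at (6,0); v=(1,3)
5. t=8/3 → T at (26/3,8); v=(1,-3)
6. t=7/3 → R at (11,1); v=(-1,-3)
7. t=1/3 → B at (32/3,0); v=(-1,3)

Final position: (32/3,0)
Wall sequence: LBTBTRB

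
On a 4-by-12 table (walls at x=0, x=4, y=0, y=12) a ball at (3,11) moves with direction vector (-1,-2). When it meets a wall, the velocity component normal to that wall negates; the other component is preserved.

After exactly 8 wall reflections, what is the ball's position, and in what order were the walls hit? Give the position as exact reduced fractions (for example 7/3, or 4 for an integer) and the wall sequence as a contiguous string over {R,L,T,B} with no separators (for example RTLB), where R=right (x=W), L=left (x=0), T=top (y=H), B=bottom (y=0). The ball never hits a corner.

Final position: (0,3)
Wall sequence: LBRLTRBL

1. t=3 → L at (0,5); v=(1,-2)
2. t=5/2 → B at (5/2,0); v=(1,2)
3. t=3/2 → R at (4,3); v=(-1,2)
4. t=4 → L at (0,11); v=(1,2)
5. t=1/2 → T at (1/2,12); v=(1,-2)
6. t=7/2 → R at (4,5); v=(-1,-2)
7. t=5/2 → B at (3/2,0); v=(-1,2)
8. t=3/2 → L at (0,3); v=(1,2)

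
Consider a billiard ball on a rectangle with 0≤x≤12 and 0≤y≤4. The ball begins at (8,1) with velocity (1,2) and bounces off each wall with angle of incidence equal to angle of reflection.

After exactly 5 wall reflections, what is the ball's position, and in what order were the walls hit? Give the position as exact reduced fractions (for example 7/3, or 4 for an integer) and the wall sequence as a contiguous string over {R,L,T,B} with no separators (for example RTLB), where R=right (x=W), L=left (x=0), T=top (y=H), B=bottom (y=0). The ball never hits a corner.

1. t=3/2 → T at (19/2,4); v=(1,-2)
2. t=2 → B at (23/2,0); v=(1,2)
3. t=1/2 → R at (12,1); v=(-1,2)
4. t=3/2 → T at (21/2,4); v=(-1,-2)
5. t=2 → B at (17/2,0); v=(-1,2)

Final position: (17/2,0)
Wall sequence: TBRTB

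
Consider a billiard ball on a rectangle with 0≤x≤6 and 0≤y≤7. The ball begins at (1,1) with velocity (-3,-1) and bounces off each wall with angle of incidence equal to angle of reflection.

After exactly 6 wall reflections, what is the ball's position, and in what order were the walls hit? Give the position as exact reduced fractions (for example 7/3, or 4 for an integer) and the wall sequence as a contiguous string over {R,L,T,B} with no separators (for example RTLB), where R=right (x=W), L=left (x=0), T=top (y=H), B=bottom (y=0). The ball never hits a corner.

1. t=1/3 → L at (0,2/3); v=(3,-1)
2. t=2/3 → B at (2,0); v=(3,1)
3. t=4/3 → R at (6,4/3); v=(-3,1)
4. t=2 → L at (0,10/3); v=(3,1)
5. t=2 → R at (6,16/3); v=(-3,1)
6. t=5/3 → T at (1,7); v=(-3,-1)

Final position: (1,7)
Wall sequence: LBRLRT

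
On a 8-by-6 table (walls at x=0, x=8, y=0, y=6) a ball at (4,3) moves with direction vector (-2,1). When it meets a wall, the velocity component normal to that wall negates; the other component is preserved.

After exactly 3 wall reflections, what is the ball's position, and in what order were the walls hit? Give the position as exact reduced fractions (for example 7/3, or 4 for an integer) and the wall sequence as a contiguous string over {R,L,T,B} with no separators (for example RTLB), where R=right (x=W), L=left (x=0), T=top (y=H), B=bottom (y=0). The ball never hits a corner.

Final position: (8,3)
Wall sequence: LTR

1. t=2 → L at (0,5); v=(2,1)
2. t=1 → T at (2,6); v=(2,-1)
3. t=3 → R at (8,3); v=(-2,-1)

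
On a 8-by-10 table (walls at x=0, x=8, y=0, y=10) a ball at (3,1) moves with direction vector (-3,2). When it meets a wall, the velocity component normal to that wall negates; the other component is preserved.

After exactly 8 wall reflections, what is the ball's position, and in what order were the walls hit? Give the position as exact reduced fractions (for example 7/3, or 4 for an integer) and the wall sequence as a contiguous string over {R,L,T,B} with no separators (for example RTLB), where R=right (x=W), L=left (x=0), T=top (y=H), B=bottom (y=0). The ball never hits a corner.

1. t=1 → L at (0,3); v=(3,2)
2. t=8/3 → R at (8,25/3); v=(-3,2)
3. t=5/6 → T at (11/2,10); v=(-3,-2)
4. t=11/6 → L at (0,19/3); v=(3,-2)
5. t=8/3 → R at (8,1); v=(-3,-2)
6. t=1/2 → B at (13/2,0); v=(-3,2)
7. t=13/6 → L at (0,13/3); v=(3,2)
8. t=8/3 → R at (8,29/3); v=(-3,2)

Final position: (8,29/3)
Wall sequence: LRTLRBLR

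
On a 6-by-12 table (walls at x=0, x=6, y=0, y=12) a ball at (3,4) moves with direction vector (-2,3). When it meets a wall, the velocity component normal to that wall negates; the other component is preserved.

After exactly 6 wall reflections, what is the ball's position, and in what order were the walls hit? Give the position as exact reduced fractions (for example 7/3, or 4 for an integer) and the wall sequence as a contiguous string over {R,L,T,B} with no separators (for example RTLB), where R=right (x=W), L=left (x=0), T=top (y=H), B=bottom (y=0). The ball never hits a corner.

1. t=3/2 → L at (0,17/2); v=(2,3)
2. t=7/6 → T at (7/3,12); v=(2,-3)
3. t=11/6 → R at (6,13/2); v=(-2,-3)
4. t=13/6 → B at (5/3,0); v=(-2,3)
5. t=5/6 → L at (0,5/2); v=(2,3)
6. t=3 → R at (6,23/2); v=(-2,3)

Final position: (6,23/2)
Wall sequence: LTRBLR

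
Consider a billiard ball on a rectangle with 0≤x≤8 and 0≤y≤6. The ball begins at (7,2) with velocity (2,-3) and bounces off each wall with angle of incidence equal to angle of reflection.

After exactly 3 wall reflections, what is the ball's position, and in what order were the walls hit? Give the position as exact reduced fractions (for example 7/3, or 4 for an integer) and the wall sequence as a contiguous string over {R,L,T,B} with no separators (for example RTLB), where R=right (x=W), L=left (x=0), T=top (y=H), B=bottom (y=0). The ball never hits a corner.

1. t=1/2 → R at (8,1/2); v=(-2,-3)
2. t=1/6 → B at (23/3,0); v=(-2,3)
3. t=2 → T at (11/3,6); v=(-2,-3)

Final position: (11/3,6)
Wall sequence: RBT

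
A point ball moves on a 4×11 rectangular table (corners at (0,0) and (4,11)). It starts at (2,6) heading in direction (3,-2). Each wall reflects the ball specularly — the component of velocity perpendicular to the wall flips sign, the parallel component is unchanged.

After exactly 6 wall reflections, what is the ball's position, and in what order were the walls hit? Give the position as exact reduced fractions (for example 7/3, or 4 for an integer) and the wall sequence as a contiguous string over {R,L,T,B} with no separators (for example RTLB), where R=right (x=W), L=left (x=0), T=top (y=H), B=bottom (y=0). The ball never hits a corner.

1. t=2/3 → R at (4,14/3); v=(-3,-2)
2. t=4/3 → L at (0,2); v=(3,-2)
3. t=1 → B at (3,0); v=(3,2)
4. t=1/3 → R at (4,2/3); v=(-3,2)
5. t=4/3 → L at (0,10/3); v=(3,2)
6. t=4/3 → R at (4,6); v=(-3,2)

Final position: (4,6)
Wall sequence: RLBRLR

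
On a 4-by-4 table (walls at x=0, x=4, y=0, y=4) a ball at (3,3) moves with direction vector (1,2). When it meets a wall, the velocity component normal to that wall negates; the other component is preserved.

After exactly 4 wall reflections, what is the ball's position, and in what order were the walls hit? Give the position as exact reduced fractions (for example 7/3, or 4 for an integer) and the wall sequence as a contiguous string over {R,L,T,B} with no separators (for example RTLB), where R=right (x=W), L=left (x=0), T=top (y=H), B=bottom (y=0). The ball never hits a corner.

1. t=1/2 → T at (7/2,4); v=(1,-2)
2. t=1/2 → R at (4,3); v=(-1,-2)
3. t=3/2 → B at (5/2,0); v=(-1,2)
4. t=2 → T at (1/2,4); v=(-1,-2)

Final position: (1/2,4)
Wall sequence: TRBT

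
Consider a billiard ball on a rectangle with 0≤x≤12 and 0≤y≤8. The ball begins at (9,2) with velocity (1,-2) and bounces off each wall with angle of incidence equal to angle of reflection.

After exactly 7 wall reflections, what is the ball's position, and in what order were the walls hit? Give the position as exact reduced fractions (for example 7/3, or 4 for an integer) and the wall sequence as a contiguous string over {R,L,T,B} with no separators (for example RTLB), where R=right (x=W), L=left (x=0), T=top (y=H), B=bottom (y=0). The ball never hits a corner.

Final position: (2,0)
Wall sequence: BRTBTLB

1. t=1 → B at (10,0); v=(1,2)
2. t=2 → R at (12,4); v=(-1,2)
3. t=2 → T at (10,8); v=(-1,-2)
4. t=4 → B at (6,0); v=(-1,2)
5. t=4 → T at (2,8); v=(-1,-2)
6. t=2 → L at (0,4); v=(1,-2)
7. t=2 → B at (2,0); v=(1,2)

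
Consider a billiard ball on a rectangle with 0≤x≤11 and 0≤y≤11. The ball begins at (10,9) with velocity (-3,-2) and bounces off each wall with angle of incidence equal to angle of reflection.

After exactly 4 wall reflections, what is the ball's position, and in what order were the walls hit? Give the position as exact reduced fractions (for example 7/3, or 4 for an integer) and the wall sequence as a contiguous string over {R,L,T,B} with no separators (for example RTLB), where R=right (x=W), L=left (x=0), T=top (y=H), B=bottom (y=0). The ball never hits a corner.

Final position: (2,11)
Wall sequence: LBRT

1. t=10/3 → L at (0,7/3); v=(3,-2)
2. t=7/6 → B at (7/2,0); v=(3,2)
3. t=5/2 → R at (11,5); v=(-3,2)
4. t=3 → T at (2,11); v=(-3,-2)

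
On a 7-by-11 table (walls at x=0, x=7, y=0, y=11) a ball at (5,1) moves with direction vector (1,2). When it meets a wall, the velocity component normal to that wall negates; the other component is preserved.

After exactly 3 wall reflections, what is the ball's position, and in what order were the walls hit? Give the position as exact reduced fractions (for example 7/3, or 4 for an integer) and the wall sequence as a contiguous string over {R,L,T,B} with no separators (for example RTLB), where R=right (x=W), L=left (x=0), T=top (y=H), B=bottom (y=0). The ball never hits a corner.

Final position: (0,3)
Wall sequence: RTL

1. t=2 → R at (7,5); v=(-1,2)
2. t=3 → T at (4,11); v=(-1,-2)
3. t=4 → L at (0,3); v=(1,-2)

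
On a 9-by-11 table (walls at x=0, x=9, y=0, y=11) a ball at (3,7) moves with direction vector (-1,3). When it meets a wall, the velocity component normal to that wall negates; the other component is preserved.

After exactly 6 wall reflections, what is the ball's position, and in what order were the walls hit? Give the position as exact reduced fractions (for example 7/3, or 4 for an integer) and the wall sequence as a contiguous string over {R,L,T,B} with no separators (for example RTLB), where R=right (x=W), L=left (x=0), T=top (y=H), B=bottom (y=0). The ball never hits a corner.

Final position: (26/3,0)
Wall sequence: TLBTRB

1. t=4/3 → T at (5/3,11); v=(-1,-3)
2. t=5/3 → L at (0,6); v=(1,-3)
3. t=2 → B at (2,0); v=(1,3)
4. t=11/3 → T at (17/3,11); v=(1,-3)
5. t=10/3 → R at (9,1); v=(-1,-3)
6. t=1/3 → B at (26/3,0); v=(-1,3)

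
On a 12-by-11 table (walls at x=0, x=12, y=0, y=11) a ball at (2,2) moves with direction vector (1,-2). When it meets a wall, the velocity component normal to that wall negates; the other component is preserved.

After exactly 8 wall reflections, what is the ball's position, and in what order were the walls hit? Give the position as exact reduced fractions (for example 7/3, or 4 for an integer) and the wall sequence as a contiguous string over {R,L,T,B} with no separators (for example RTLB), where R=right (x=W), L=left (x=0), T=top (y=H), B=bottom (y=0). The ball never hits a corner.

1. t=1 → B at (3,0); v=(1,2)
2. t=11/2 → T at (17/2,11); v=(1,-2)
3. t=7/2 → R at (12,4); v=(-1,-2)
4. t=2 → B at (10,0); v=(-1,2)
5. t=11/2 → T at (9/2,11); v=(-1,-2)
6. t=9/2 → L at (0,2); v=(1,-2)
7. t=1 → B at (1,0); v=(1,2)
8. t=11/2 → T at (13/2,11); v=(1,-2)

Final position: (13/2,11)
Wall sequence: BTRBTLBT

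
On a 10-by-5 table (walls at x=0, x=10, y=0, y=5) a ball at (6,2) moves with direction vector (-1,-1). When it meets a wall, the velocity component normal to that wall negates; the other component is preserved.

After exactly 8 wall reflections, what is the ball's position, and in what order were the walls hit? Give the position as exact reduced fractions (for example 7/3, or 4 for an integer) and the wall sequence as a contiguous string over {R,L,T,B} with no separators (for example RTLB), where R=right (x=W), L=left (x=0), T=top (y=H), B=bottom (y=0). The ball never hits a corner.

Final position: (0,4)
Wall sequence: BLTBRTBL

1. t=2 → B at (4,0); v=(-1,1)
2. t=4 → L at (0,4); v=(1,1)
3. t=1 → T at (1,5); v=(1,-1)
4. t=5 → B at (6,0); v=(1,1)
5. t=4 → R at (10,4); v=(-1,1)
6. t=1 → T at (9,5); v=(-1,-1)
7. t=5 → B at (4,0); v=(-1,1)
8. t=4 → L at (0,4); v=(1,1)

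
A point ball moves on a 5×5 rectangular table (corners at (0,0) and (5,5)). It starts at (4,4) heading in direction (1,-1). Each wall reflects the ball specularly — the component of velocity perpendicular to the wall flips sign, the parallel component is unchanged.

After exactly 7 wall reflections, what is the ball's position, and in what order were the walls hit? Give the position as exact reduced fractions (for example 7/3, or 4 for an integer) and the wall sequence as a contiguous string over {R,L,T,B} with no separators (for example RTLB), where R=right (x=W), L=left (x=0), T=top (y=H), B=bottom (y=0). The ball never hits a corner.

1. t=1 → R at (5,3); v=(-1,-1)
2. t=3 → B at (2,0); v=(-1,1)
3. t=2 → L at (0,2); v=(1,1)
4. t=3 → T at (3,5); v=(1,-1)
5. t=2 → R at (5,3); v=(-1,-1)
6. t=3 → B at (2,0); v=(-1,1)
7. t=2 → L at (0,2); v=(1,1)

Final position: (0,2)
Wall sequence: RBLTRBL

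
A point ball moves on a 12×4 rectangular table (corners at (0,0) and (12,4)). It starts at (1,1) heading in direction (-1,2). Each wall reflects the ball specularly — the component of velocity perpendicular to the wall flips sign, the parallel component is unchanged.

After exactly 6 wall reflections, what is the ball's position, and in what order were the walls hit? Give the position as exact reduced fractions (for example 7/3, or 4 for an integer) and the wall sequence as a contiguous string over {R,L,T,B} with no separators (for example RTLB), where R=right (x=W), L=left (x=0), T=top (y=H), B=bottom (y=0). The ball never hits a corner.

1. t=1 → L at (0,3); v=(1,2)
2. t=1/2 → T at (1/2,4); v=(1,-2)
3. t=2 → B at (5/2,0); v=(1,2)
4. t=2 → T at (9/2,4); v=(1,-2)
5. t=2 → B at (13/2,0); v=(1,2)
6. t=2 → T at (17/2,4); v=(1,-2)

Final position: (17/2,4)
Wall sequence: LTBTBT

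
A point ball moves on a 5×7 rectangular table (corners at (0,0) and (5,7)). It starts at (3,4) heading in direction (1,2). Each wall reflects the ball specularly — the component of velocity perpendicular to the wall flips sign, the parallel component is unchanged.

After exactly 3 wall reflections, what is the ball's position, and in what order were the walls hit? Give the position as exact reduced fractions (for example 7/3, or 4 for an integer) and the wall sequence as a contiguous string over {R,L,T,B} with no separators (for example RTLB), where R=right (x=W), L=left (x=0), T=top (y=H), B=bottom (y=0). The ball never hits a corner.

1. t=3/2 → T at (9/2,7); v=(1,-2)
2. t=1/2 → R at (5,6); v=(-1,-2)
3. t=3 → B at (2,0); v=(-1,2)

Final position: (2,0)
Wall sequence: TRB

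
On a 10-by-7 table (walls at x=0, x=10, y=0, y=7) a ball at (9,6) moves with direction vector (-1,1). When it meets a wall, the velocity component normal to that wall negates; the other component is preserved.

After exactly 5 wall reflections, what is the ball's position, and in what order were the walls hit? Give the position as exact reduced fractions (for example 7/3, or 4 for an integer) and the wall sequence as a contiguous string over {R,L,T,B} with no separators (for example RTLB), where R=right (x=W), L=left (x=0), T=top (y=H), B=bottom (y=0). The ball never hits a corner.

1. t=1 → T at (8,7); v=(-1,-1)
2. t=7 → B at (1,0); v=(-1,1)
3. t=1 → L at (0,1); v=(1,1)
4. t=6 → T at (6,7); v=(1,-1)
5. t=4 → R at (10,3); v=(-1,-1)

Final position: (10,3)
Wall sequence: TBLTR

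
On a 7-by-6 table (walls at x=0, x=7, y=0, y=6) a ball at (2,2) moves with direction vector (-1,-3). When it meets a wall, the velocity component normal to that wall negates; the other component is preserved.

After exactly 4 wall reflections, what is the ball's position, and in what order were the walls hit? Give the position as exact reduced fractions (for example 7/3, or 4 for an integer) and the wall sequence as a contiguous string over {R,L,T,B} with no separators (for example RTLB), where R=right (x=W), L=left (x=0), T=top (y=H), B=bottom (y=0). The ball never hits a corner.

1. t=2/3 → B at (4/3,0); v=(-1,3)
2. t=4/3 → L at (0,4); v=(1,3)
3. t=2/3 → T at (2/3,6); v=(1,-3)
4. t=2 → B at (8/3,0); v=(1,3)

Final position: (8/3,0)
Wall sequence: BLTB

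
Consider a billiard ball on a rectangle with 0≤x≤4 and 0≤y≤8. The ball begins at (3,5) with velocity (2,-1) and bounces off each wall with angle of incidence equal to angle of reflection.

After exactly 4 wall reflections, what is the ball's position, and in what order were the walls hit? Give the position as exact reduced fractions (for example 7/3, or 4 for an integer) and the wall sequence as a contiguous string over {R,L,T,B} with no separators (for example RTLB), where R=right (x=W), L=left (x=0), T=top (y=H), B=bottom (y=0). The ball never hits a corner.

Final position: (3,0)
Wall sequence: RLRB

1. t=1/2 → R at (4,9/2); v=(-2,-1)
2. t=2 → L at (0,5/2); v=(2,-1)
3. t=2 → R at (4,1/2); v=(-2,-1)
4. t=1/2 → B at (3,0); v=(-2,1)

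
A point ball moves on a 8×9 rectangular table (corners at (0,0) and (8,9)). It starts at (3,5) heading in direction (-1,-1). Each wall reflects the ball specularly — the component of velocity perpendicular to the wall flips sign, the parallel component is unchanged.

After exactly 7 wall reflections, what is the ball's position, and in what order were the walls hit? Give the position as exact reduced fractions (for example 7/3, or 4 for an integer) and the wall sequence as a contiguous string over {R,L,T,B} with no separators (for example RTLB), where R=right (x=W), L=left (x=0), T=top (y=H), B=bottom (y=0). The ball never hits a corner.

Final position: (8,4)
Wall sequence: LBRTLBR

1. t=3 → L at (0,2); v=(1,-1)
2. t=2 → B at (2,0); v=(1,1)
3. t=6 → R at (8,6); v=(-1,1)
4. t=3 → T at (5,9); v=(-1,-1)
5. t=5 → L at (0,4); v=(1,-1)
6. t=4 → B at (4,0); v=(1,1)
7. t=4 → R at (8,4); v=(-1,1)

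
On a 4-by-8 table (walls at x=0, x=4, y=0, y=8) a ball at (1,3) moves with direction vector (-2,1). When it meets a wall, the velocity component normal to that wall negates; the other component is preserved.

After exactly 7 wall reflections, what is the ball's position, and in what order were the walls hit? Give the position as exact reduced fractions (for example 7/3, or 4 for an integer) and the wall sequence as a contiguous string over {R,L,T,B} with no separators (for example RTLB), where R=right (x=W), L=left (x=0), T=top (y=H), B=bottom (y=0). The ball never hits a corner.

1. t=1/2 → L at (0,7/2); v=(2,1)
2. t=2 → R at (4,11/2); v=(-2,1)
3. t=2 → L at (0,15/2); v=(2,1)
4. t=1/2 → T at (1,8); v=(2,-1)
5. t=3/2 → R at (4,13/2); v=(-2,-1)
6. t=2 → L at (0,9/2); v=(2,-1)
7. t=2 → R at (4,5/2); v=(-2,-1)

Final position: (4,5/2)
Wall sequence: LRLTRLR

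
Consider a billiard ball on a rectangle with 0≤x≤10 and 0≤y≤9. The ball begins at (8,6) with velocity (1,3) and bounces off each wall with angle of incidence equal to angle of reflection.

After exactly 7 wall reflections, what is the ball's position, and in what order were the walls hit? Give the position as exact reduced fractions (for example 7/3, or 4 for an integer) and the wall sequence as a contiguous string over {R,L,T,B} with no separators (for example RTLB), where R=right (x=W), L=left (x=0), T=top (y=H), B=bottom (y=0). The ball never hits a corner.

Final position: (1,9)
Wall sequence: TRBTBLT

1. t=1 → T at (9,9); v=(1,-3)
2. t=1 → R at (10,6); v=(-1,-3)
3. t=2 → B at (8,0); v=(-1,3)
4. t=3 → T at (5,9); v=(-1,-3)
5. t=3 → B at (2,0); v=(-1,3)
6. t=2 → L at (0,6); v=(1,3)
7. t=1 → T at (1,9); v=(1,-3)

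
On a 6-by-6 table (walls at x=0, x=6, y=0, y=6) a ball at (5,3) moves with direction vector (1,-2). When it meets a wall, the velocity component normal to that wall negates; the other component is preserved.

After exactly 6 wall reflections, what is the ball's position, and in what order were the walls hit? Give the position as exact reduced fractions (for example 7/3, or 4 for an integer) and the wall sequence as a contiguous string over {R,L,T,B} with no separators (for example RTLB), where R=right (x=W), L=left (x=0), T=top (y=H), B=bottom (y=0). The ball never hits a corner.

Final position: (7/2,6)
Wall sequence: RBTLBT

1. t=1 → R at (6,1); v=(-1,-2)
2. t=1/2 → B at (11/2,0); v=(-1,2)
3. t=3 → T at (5/2,6); v=(-1,-2)
4. t=5/2 → L at (0,1); v=(1,-2)
5. t=1/2 → B at (1/2,0); v=(1,2)
6. t=3 → T at (7/2,6); v=(1,-2)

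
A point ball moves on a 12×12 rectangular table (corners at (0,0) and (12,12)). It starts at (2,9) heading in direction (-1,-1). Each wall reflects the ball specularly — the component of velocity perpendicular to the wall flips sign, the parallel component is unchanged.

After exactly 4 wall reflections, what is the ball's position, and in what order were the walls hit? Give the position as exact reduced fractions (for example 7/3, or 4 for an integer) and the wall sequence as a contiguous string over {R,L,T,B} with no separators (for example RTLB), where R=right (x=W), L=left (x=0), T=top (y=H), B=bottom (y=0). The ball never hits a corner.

Final position: (5,12)
Wall sequence: LBRT

1. t=2 → L at (0,7); v=(1,-1)
2. t=7 → B at (7,0); v=(1,1)
3. t=5 → R at (12,5); v=(-1,1)
4. t=7 → T at (5,12); v=(-1,-1)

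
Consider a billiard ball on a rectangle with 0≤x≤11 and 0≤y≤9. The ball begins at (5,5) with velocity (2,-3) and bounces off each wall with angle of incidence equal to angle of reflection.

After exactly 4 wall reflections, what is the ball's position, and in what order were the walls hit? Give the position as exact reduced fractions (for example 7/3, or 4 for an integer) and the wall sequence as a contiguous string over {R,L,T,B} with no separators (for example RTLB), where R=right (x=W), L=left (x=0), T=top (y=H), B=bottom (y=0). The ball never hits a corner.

Final position: (5/3,0)
Wall sequence: BRTB

1. t=5/3 → B at (25/3,0); v=(2,3)
2. t=4/3 → R at (11,4); v=(-2,3)
3. t=5/3 → T at (23/3,9); v=(-2,-3)
4. t=3 → B at (5/3,0); v=(-2,3)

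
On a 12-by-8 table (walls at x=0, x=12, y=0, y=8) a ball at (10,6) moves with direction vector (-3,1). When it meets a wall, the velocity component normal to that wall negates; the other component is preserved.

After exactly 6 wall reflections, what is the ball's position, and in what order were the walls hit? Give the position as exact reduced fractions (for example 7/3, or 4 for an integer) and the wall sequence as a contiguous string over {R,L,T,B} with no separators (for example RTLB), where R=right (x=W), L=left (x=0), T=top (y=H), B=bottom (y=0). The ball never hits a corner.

Final position: (12,16/3)
Wall sequence: TLRBLR

1. t=2 → T at (4,8); v=(-3,-1)
2. t=4/3 → L at (0,20/3); v=(3,-1)
3. t=4 → R at (12,8/3); v=(-3,-1)
4. t=8/3 → B at (4,0); v=(-3,1)
5. t=4/3 → L at (0,4/3); v=(3,1)
6. t=4 → R at (12,16/3); v=(-3,1)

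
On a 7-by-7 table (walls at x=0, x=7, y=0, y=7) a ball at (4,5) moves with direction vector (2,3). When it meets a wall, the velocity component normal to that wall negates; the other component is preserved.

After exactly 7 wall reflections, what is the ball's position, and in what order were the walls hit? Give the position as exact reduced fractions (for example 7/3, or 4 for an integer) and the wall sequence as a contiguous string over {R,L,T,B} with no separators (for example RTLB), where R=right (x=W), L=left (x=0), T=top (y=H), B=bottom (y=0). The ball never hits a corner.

1. t=2/3 → T at (16/3,7); v=(2,-3)
2. t=5/6 → R at (7,9/2); v=(-2,-3)
3. t=3/2 → B at (4,0); v=(-2,3)
4. t=2 → L at (0,6); v=(2,3)
5. t=1/3 → T at (2/3,7); v=(2,-3)
6. t=7/3 → B at (16/3,0); v=(2,3)
7. t=5/6 → R at (7,5/2); v=(-2,3)

Final position: (7,5/2)
Wall sequence: TRBLTBR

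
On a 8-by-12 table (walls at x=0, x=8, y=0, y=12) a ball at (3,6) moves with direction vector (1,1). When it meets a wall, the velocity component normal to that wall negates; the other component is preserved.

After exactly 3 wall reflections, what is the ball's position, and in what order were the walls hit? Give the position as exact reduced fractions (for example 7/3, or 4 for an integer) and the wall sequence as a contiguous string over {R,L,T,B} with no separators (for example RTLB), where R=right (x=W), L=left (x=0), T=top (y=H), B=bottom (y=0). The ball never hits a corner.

Final position: (0,5)
Wall sequence: RTL

1. t=5 → R at (8,11); v=(-1,1)
2. t=1 → T at (7,12); v=(-1,-1)
3. t=7 → L at (0,5); v=(1,-1)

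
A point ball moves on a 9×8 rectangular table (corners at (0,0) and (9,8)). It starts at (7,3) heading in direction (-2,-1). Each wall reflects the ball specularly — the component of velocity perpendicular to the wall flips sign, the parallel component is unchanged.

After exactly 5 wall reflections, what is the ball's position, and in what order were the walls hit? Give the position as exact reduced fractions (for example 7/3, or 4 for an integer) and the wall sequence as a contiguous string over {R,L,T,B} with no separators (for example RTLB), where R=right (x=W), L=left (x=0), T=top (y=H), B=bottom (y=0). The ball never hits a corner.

1. t=3 → B at (1,0); v=(-2,1)
2. t=1/2 → L at (0,1/2); v=(2,1)
3. t=9/2 → R at (9,5); v=(-2,1)
4. t=3 → T at (3,8); v=(-2,-1)
5. t=3/2 → L at (0,13/2); v=(2,-1)

Final position: (0,13/2)
Wall sequence: BLRTL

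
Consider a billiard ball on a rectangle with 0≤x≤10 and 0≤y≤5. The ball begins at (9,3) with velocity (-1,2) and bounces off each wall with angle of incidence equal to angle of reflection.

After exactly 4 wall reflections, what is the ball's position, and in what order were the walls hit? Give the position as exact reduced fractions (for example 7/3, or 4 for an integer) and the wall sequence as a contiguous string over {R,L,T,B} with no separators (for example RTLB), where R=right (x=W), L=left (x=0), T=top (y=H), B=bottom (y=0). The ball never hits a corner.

1. t=1 → T at (8,5); v=(-1,-2)
2. t=5/2 → B at (11/2,0); v=(-1,2)
3. t=5/2 → T at (3,5); v=(-1,-2)
4. t=5/2 → B at (1/2,0); v=(-1,2)

Final position: (1/2,0)
Wall sequence: TBTB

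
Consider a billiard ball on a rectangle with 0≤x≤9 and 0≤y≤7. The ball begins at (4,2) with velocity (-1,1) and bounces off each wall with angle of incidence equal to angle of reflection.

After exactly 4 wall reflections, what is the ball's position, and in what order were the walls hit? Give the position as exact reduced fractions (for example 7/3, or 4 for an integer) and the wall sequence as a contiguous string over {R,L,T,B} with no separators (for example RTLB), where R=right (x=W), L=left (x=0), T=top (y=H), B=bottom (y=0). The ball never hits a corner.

Final position: (9,1)
Wall sequence: LTBR

1. t=4 → L at (0,6); v=(1,1)
2. t=1 → T at (1,7); v=(1,-1)
3. t=7 → B at (8,0); v=(1,1)
4. t=1 → R at (9,1); v=(-1,1)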